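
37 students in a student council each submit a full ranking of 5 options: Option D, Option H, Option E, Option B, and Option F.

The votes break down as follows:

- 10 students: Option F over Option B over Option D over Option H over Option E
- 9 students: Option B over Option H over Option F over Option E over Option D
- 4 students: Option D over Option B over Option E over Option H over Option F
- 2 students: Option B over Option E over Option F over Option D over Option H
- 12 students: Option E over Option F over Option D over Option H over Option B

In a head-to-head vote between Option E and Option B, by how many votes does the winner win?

Ballots ranking Option E above Option B: 12.
Ballots ranking Option B above Option E: 10+9+4+2 = 25.
Option B wins 25–12, a margin of 13.

13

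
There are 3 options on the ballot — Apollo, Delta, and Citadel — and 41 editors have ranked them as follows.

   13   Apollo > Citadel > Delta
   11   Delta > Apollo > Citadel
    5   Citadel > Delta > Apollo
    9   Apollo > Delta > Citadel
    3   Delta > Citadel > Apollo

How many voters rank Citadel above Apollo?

8

Ballots ranking Citadel above Apollo: 5+3 = 8.
Ballots ranking Apollo above Citadel: 13+11+9 = 33.
So 8 of 41 voters prefer Citadel to Apollo.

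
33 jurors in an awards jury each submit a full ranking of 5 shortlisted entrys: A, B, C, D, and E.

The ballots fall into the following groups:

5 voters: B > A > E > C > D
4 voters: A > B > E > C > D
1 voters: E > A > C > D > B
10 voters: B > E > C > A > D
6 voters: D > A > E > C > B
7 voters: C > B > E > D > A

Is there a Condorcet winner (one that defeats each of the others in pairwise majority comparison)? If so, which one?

B

Head-to-head results (33 voters total):
A vs B: B wins 22–11.
A vs C: C wins 17–16.
A vs D: A wins 20–13.
A vs E: E wins 18–15.
B vs C: B wins 19–14.
B vs D: B wins 26–7.
B vs E: B wins 26–7.
C vs D: C wins 27–6.
C vs E: E wins 26–7.
D vs E: E wins 27–6.
B beats each rival — A (22–11), C (19–14), D (26–7), E (26–7) — so B is the Condorcet winner.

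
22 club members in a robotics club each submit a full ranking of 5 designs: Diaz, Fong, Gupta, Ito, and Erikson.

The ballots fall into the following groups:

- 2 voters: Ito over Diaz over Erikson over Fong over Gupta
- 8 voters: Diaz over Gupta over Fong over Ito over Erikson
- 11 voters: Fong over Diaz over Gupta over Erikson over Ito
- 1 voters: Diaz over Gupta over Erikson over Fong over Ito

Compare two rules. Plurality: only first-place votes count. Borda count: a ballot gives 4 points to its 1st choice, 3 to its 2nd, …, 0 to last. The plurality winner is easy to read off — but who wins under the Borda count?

Plurality first-place counts: Diaz 9, Fong 11, Gupta 0, Ito 2, Erikson 0 → Fong.
Borda totals: Diaz 75, Fong 63, Gupta 49, Ito 16, Erikson 17 → Diaz.

Diaz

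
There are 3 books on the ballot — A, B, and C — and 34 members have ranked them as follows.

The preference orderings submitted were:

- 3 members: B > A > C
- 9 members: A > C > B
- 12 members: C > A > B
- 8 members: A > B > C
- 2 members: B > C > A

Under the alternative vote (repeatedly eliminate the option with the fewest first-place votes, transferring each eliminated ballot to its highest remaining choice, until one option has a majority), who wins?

Round 1: A 17, C 12, B 5. B has the fewest and is eliminated.
Round 2: A 20, C 14. A has a majority.

A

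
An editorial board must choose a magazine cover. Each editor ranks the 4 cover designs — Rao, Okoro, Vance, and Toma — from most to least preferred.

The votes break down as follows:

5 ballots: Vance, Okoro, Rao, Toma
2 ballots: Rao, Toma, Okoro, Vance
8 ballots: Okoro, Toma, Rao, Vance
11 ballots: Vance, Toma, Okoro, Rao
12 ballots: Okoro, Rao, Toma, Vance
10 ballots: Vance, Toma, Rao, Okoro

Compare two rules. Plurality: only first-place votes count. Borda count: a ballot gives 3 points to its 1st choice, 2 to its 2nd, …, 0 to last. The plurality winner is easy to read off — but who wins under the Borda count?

Plurality first-place counts: Rao 2, Okoro 20, Vance 26, Toma 0 → Vance.
Borda totals: Rao 53, Okoro 83, Vance 78, Toma 74 → Okoro.

Okoro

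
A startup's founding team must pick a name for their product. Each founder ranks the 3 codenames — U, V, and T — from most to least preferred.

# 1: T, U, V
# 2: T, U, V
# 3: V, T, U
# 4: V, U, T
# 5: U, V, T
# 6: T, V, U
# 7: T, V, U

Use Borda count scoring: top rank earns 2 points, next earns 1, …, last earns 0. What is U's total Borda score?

5

Borda scores:
  U: 1 + 1 + 0 + 1 + 2 + 0 + 0 = 5
  V: 0 + 0 + 2 + 2 + 1 + 1 + 1 = 7
  T: 2 + 2 + 1 + 0 + 0 + 2 + 2 = 9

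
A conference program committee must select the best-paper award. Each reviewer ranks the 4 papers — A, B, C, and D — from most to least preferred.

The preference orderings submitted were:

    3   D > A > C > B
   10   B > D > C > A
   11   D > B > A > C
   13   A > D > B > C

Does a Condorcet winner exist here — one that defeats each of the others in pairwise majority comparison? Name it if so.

D

Head-to-head results (37 voters total):
A vs B: B wins 21–16.
A vs C: A wins 27–10.
A vs D: D wins 24–13.
B vs C: B wins 34–3.
B vs D: D wins 27–10.
C vs D: D wins 37–0.
D beats each rival — A (24–13), B (27–10), C (37–0) — so D is the Condorcet winner.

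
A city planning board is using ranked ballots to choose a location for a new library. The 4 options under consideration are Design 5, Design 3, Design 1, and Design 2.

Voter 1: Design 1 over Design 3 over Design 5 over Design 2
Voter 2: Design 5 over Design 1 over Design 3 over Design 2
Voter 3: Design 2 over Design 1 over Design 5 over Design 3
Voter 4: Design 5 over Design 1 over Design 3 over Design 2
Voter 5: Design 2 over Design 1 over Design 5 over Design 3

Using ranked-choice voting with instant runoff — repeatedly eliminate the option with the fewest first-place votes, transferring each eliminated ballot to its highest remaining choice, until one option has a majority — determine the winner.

Round 1: Design 5 2, Design 2 2, Design 1 1, Design 3 0. Design 3 has the fewest and is eliminated.
Round 2: Design 5 2, Design 2 2, Design 1 1. Design 1 has the fewest and is eliminated.
Round 3: Design 5 3, Design 2 2. Design 5 has a majority.

Design 5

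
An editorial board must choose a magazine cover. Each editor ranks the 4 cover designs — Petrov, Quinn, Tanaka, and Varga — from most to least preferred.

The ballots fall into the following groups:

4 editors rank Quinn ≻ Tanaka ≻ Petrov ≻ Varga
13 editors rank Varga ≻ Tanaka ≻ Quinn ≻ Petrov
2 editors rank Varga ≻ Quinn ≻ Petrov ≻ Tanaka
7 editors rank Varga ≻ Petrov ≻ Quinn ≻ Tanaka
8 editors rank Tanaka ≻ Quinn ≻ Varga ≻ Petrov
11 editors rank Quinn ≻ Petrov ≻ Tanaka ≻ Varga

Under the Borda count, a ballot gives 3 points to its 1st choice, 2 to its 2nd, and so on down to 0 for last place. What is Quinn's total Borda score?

Borda scores:
  Petrov: 4·1 + 13·0 + 2·1 + 7·2 + 8·0 + 11·2 = 42
  Quinn: 4·3 + 13·1 + 2·2 + 7·1 + 8·2 + 11·3 = 85
  Tanaka: 4·2 + 13·2 + 2·0 + 7·0 + 8·3 + 11·1 = 69
  Varga: 4·0 + 13·3 + 2·3 + 7·3 + 8·1 + 11·0 = 74

85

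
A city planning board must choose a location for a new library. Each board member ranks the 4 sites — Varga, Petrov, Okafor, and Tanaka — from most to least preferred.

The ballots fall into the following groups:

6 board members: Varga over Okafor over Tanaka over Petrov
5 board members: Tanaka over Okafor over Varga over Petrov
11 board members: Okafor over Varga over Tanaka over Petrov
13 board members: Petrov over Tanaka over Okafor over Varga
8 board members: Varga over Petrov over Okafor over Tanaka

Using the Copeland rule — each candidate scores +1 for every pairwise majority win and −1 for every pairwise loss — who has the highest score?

Pairwise results:
  Varga vs Petrov: Varga wins 30–13.
  Varga vs Okafor: Okafor wins 29–14.
  Varga vs Tanaka: Varga wins 25–18.
  Petrov vs Okafor: Okafor wins 22–21.
  Petrov vs Tanaka: Tanaka wins 22–21.
  Okafor vs Tanaka: Okafor wins 25–18.
Copeland scores (wins − losses):
  Varga: 2 − 1 = 1
  Petrov: 0 − 3 = -3
  Okafor: 3 − 0 = 3
  Tanaka: 1 − 2 = -1
Okafor has the best Copeland score.

Okafor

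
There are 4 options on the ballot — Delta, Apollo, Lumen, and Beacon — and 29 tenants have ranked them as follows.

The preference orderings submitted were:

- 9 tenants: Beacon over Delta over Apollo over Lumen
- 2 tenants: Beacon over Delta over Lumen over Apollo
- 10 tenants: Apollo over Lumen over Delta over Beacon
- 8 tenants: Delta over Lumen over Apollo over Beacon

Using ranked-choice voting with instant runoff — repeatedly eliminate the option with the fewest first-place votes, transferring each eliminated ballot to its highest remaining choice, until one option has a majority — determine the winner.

Apollo

Round 1: Beacon 11, Apollo 10, Delta 8, Lumen 0. Lumen has the fewest and is eliminated.
Round 2: Beacon 11, Apollo 10, Delta 8. Delta has the fewest and is eliminated.
Round 3: Apollo 18, Beacon 11. Apollo has a majority.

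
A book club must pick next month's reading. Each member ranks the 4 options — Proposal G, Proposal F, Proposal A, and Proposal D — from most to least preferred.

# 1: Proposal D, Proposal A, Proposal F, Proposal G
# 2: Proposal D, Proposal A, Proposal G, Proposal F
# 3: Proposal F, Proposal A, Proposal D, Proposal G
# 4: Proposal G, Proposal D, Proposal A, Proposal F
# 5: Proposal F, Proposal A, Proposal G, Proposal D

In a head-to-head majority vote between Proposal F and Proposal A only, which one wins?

Proposal A

Ballots ranking Proposal F above Proposal A: 2.
Ballots ranking Proposal A above Proposal F: 3.
Proposal A wins the head-to-head, 3–2.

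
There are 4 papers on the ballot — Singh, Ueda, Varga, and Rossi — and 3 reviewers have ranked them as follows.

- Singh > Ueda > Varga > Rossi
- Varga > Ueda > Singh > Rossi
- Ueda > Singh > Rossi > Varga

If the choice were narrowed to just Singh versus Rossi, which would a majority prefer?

Ballots ranking Singh above Rossi: 3.
Ballots ranking Rossi above Singh: 0.
Singh wins the head-to-head, 3–0.

Singh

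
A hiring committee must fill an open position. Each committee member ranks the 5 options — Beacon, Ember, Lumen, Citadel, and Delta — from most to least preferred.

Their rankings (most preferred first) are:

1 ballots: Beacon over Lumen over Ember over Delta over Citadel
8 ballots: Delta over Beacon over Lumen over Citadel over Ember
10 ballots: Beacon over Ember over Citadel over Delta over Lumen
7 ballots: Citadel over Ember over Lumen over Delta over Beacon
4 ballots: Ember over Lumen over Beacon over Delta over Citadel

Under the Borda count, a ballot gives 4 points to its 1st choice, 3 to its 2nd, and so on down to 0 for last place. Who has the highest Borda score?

Borda scores:
  Beacon: 4 + 8·3 + 10·4 + 7·0 + 4·2 = 76
  Ember: 2 + 8·0 + 10·3 + 7·3 + 4·4 = 69
  Lumen: 3 + 8·2 + 10·0 + 7·2 + 4·3 = 45
  Citadel: 0 + 8·1 + 10·2 + 7·4 + 4·0 = 56
  Delta: 1 + 8·4 + 10·1 + 7·1 + 4·1 = 54
Beacon has the highest total.

Beacon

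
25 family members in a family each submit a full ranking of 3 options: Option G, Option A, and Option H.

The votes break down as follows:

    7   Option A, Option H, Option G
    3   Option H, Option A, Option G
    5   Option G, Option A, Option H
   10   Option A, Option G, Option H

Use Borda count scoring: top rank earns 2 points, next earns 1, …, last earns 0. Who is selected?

Borda scores:
  Option G: 7·0 + 3·0 + 5·2 + 10·1 = 20
  Option A: 7·2 + 3·1 + 5·1 + 10·2 = 42
  Option H: 7·1 + 3·2 + 5·0 + 10·0 = 13
Option A has the highest total.

Option A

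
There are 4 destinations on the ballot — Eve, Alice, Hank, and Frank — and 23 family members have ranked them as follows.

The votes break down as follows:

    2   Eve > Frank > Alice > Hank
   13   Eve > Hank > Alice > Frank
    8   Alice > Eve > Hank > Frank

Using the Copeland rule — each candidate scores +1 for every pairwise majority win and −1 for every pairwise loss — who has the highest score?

Pairwise results:
  Eve vs Alice: Eve wins 15–8.
  Eve vs Hank: Eve wins 23–0.
  Eve vs Frank: Eve wins 23–0.
  Alice vs Hank: Hank wins 13–10.
  Alice vs Frank: Alice wins 21–2.
  Hank vs Frank: Hank wins 21–2.
Copeland scores (wins − losses):
  Eve: 3 − 0 = 3
  Alice: 1 − 2 = -1
  Hank: 2 − 1 = 1
  Frank: 0 − 3 = -3
Eve has the best Copeland score.

Eve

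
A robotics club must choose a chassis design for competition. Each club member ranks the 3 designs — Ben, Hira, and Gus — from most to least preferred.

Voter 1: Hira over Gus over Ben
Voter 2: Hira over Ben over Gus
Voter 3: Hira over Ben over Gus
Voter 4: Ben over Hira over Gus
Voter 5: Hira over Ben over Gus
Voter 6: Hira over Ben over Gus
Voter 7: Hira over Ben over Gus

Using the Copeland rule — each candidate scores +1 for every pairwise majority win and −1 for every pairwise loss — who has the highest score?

Pairwise results:
  Ben vs Hira: Hira wins 6–1.
  Ben vs Gus: Ben wins 6–1.
  Hira vs Gus: Hira wins 7–0.
Copeland scores (wins − losses):
  Ben: 1 − 1 = 0
  Hira: 2 − 0 = 2
  Gus: 0 − 2 = -2
Hira has the best Copeland score.

Hira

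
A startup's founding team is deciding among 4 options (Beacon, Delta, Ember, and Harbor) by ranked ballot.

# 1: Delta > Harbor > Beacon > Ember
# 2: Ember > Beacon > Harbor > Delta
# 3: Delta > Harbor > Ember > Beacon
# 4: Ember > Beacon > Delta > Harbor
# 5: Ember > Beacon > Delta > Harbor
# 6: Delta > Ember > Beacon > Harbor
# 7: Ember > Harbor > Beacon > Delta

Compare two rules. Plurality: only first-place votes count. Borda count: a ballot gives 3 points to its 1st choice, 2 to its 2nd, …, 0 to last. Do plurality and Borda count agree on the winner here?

Plurality first-place counts: Beacon 0, Delta 3, Ember 4, Harbor 0 → Ember.
Borda totals: Beacon 9, Delta 11, Ember 15, Harbor 7 → Ember.
The two rules agree on Ember.

Yes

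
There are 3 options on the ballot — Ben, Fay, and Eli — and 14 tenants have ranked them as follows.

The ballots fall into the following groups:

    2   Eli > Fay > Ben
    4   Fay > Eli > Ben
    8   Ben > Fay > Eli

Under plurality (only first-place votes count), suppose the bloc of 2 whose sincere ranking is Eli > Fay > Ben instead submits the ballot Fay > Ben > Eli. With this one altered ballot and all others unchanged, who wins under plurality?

First-place totals with the altered ballot: Ben 8, Fay 6, Eli 0.
The winner is unchanged: still Ben.

Ben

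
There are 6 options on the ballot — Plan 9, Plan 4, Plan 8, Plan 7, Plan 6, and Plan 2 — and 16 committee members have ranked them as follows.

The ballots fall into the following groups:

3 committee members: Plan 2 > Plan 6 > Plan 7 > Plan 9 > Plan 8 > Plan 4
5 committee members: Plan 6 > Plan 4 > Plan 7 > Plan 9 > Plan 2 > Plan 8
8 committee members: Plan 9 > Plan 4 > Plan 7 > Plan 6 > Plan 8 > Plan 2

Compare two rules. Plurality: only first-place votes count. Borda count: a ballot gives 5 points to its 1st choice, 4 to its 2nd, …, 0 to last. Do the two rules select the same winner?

Yes

Plurality first-place counts: Plan 9 8, Plan 4 0, Plan 8 0, Plan 7 0, Plan 6 5, Plan 2 3 → Plan 9.
Borda totals: Plan 9 56, Plan 4 52, Plan 8 11, Plan 7 48, Plan 6 53, Plan 2 20 → Plan 9.
The two rules agree on Plan 9.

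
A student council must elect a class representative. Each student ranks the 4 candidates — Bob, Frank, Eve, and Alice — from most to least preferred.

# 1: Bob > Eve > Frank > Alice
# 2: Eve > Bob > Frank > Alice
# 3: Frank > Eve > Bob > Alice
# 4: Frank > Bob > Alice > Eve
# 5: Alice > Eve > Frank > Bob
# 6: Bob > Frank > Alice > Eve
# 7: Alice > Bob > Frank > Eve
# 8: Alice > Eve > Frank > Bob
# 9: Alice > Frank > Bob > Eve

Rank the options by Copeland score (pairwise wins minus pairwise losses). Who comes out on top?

Frank

Pairwise results:
  Bob vs Frank: Frank wins 5–4.
  Bob vs Eve: Bob wins 5–4.
  Bob vs Alice: Bob wins 5–4.
  Frank vs Eve: Frank wins 5–4.
  Frank vs Alice: Frank wins 5–4.
  Eve vs Alice: Alice wins 6–3.
Copeland scores (wins − losses):
  Bob: 2 − 1 = 1
  Frank: 3 − 0 = 3
  Eve: 0 − 3 = -3
  Alice: 1 − 2 = -1
Frank has the best Copeland score.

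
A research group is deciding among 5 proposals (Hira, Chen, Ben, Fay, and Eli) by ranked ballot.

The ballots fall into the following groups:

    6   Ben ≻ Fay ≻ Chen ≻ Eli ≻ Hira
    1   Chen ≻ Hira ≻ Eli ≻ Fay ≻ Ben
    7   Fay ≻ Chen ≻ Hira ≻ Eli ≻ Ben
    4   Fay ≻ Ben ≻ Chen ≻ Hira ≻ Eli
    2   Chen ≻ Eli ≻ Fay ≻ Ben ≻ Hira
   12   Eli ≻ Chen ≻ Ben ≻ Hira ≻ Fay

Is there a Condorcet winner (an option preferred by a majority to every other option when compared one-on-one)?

Head-to-head results (32 voters total):
Hira vs Chen: Chen wins 32–0.
Hira vs Ben: Ben wins 24–8.
Hira vs Fay: Fay wins 19–13.
Hira vs Eli: Eli wins 20–12.
Chen vs Ben: Chen wins 22–10.
Chen vs Fay: Fay wins 17–15.
Chen vs Eli: Chen wins 20–12.
Ben vs Fay: Ben wins 18–14.
Ben vs Eli: Eli wins 22–10.
Fay vs Eli: Fay wins 17–15.
No candidate beats all others: Chen beats Ben beats Fay beats Chen, a majority cycle.

No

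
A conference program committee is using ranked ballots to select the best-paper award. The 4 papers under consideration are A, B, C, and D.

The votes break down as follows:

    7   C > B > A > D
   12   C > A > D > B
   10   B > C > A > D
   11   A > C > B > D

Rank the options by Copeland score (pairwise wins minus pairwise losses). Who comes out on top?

Pairwise results:
  A vs B: A wins 23–17.
  A vs C: C wins 29–11.
  A vs D: A wins 40–0.
  B vs C: C wins 30–10.
  B vs D: B wins 28–12.
  C vs D: C wins 40–0.
Copeland scores (wins − losses):
  A: 2 − 1 = 1
  B: 1 − 2 = -1
  C: 3 − 0 = 3
  D: 0 − 3 = -3
C has the best Copeland score.

C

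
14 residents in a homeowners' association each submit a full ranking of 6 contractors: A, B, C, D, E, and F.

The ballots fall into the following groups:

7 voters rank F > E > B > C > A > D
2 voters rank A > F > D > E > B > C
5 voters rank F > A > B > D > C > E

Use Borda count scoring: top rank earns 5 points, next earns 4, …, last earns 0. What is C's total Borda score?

Borda scores:
  A: 7·1 + 2·5 + 5·4 = 37
  B: 7·3 + 2·1 + 5·3 = 38
  C: 7·2 + 2·0 + 5·1 = 19
  D: 7·0 + 2·3 + 5·2 = 16
  E: 7·4 + 2·2 + 5·0 = 32
  F: 7·5 + 2·4 + 5·5 = 68

19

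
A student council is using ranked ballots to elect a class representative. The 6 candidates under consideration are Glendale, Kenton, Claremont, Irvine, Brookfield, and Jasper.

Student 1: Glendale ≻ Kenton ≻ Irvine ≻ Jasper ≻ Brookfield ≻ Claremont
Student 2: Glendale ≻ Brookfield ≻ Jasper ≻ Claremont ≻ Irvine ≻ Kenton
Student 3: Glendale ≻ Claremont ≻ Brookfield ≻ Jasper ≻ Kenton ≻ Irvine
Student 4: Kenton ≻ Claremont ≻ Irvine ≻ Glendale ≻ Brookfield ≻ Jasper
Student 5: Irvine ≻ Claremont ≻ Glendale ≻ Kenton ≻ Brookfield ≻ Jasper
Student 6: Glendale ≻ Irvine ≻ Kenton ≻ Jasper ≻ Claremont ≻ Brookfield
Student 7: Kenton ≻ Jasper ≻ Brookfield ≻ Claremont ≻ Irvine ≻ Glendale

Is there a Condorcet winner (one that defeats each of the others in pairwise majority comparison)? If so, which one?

Glendale

Head-to-head results (7 voters total):
Glendale vs Kenton: Glendale wins 5–2.
Glendale vs Claremont: Glendale wins 4–3.
Glendale vs Irvine: Glendale wins 4–3.
Glendale vs Brookfield: Glendale wins 6–1.
Glendale vs Jasper: Glendale wins 6–1.
Kenton vs Claremont: Kenton wins 4–3.
Kenton vs Irvine: Kenton wins 4–3.
Kenton vs Brookfield: Kenton wins 5–2.
Kenton vs Jasper: Kenton wins 5–2.
Claremont vs Irvine: Claremont wins 4–3.
Claremont vs Brookfield: Claremont wins 4–3.
Claremont vs Jasper: Jasper wins 4–3.
Irvine vs Brookfield: Irvine wins 4–3.
Irvine vs Jasper: Irvine wins 4–3.
Brookfield vs Jasper: Brookfield wins 4–3.
Glendale beats each rival — Kenton (5–2), Claremont (4–3), Irvine (4–3), Brookfield (6–1), Jasper (6–1) — so Glendale is the Condorcet winner.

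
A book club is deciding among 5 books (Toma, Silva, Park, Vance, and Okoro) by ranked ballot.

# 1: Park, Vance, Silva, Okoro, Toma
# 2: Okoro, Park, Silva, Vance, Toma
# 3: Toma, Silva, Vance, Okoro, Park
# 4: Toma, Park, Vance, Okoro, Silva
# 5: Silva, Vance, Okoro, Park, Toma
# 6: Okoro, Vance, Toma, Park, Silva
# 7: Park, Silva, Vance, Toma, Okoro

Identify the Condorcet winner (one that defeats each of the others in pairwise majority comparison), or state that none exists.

There is no Condorcet winner

Head-to-head results (7 voters total):
Toma vs Silva: Silva wins 4–3.
Toma vs Park: Park wins 4–3.
Toma vs Vance: Vance wins 5–2.
Toma vs Okoro: Okoro wins 4–3.
Silva vs Park: Park wins 5–2.
Silva vs Vance: Silva wins 4–3.
Silva vs Okoro: Silva wins 4–3.
Park vs Vance: Park wins 4–3.
Park vs Okoro: Okoro wins 4–3.
Vance vs Okoro: Vance wins 5–2.
No candidate beats all others: Silva beats Okoro beats Park beats Silva, a majority cycle.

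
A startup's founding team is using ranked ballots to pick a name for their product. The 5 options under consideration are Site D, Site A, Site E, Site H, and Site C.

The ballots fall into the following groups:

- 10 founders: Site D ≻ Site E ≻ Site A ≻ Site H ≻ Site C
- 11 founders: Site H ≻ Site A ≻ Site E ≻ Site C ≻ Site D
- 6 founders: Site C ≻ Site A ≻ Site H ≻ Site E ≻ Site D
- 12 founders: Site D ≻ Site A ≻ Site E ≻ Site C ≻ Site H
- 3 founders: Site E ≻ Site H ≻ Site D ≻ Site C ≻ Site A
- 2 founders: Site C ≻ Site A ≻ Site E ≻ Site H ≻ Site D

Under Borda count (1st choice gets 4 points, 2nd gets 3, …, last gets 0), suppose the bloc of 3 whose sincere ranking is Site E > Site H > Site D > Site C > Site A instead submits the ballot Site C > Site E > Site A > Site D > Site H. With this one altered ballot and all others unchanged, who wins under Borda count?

Site A

Borda totals with the altered ballot: Site D 91, Site A 119, Site E 95, Site H 68, Site C 67.
The winner is unchanged: still Site A.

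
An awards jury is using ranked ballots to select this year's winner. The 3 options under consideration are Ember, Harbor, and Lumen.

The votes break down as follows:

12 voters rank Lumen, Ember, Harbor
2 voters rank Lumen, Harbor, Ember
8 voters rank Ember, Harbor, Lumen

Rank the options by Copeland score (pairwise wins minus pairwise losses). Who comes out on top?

Pairwise results:
  Ember vs Harbor: Ember wins 20–2.
  Ember vs Lumen: Lumen wins 14–8.
  Harbor vs Lumen: Lumen wins 14–8.
Copeland scores (wins − losses):
  Ember: 1 − 1 = 0
  Harbor: 0 − 2 = -2
  Lumen: 2 − 0 = 2
Lumen has the best Copeland score.

Lumen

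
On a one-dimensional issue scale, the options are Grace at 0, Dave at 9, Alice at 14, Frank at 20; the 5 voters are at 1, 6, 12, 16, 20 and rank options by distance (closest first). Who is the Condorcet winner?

With single-peaked preferences on a line, the Condorcet winner is the candidate closest to the median voter.
The median voter (position 12) is closest to Alice at 14.
Check: Alice vs Frank — voters closer to Alice: 4 of 5.

Alice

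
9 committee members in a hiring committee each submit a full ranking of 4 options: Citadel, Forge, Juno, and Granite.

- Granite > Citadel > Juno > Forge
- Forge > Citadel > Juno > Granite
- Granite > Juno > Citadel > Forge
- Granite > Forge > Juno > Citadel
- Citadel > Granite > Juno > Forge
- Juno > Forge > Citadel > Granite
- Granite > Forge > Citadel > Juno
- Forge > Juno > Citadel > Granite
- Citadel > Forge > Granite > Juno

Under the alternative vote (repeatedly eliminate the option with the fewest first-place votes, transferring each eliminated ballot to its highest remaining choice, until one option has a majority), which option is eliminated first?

Round 1: Granite 4, Citadel 2, Forge 2, Juno 1. Juno has the fewest and is eliminated.
Round 2: Granite 4, Forge 3, Citadel 2. Citadel has the fewest and is eliminated.
Round 3: Granite 5, Forge 4. Granite has a majority.

Juno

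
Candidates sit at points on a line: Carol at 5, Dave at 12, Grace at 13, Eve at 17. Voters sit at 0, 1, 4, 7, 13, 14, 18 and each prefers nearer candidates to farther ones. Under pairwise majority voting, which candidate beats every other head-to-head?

With single-peaked preferences on a line, the Condorcet winner is the candidate closest to the median voter.
The median voter (position 7) is closest to Carol at 5.
Check: Carol vs Dave — voters closer to Carol: 4 of 7.

Carol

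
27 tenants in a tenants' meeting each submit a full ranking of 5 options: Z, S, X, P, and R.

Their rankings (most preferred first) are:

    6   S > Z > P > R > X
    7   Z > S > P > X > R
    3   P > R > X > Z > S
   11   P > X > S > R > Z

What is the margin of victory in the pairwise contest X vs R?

9

Ballots ranking X above R: 7+11 = 18.
Ballots ranking R above X: 6+3 = 9.
X wins 18–9, a margin of 9.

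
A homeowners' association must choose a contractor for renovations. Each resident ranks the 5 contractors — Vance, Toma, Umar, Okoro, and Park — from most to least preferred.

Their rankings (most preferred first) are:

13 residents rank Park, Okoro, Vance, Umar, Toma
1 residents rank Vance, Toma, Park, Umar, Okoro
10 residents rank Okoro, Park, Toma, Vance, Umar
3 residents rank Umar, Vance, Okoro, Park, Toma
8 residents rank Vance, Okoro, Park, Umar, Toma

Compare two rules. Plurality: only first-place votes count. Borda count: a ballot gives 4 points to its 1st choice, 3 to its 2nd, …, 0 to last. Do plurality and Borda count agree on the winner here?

No

Plurality first-place counts: Vance 9, Toma 0, Umar 3, Okoro 10, Park 13 → Park.
Borda totals: Vance 81, Toma 23, Umar 34, Okoro 109, Park 103 → Okoro.
The two rules disagree: plurality picks Park, Borda picks Okoro.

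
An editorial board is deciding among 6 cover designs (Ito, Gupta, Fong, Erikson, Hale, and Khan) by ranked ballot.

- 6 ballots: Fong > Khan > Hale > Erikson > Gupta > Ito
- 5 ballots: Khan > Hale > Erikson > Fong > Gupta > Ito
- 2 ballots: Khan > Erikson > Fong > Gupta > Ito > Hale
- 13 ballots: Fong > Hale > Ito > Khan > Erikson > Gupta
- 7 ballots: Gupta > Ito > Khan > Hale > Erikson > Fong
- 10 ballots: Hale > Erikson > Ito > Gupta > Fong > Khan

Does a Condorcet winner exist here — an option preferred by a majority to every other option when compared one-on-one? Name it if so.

Hale

Head-to-head results (43 voters total):
Ito vs Gupta: Ito wins 23–20.
Ito vs Fong: Fong wins 26–17.
Ito vs Erikson: Erikson wins 23–20.
Ito vs Hale: Hale wins 34–9.
Ito vs Khan: Ito wins 30–13.
Gupta vs Fong: Fong wins 26–17.
Gupta vs Erikson: Erikson wins 36–7.
Gupta vs Hale: Hale wins 34–9.
Gupta vs Khan: Khan wins 26–17.
Fong vs Erikson: Erikson wins 24–19.
Fong vs Hale: Hale wins 22–21.
Fong vs Khan: Fong wins 29–14.
Erikson vs Hale: Hale wins 41–2.
Erikson vs Khan: Khan wins 33–10.
Hale vs Khan: Hale wins 23–20.
Hale beats each rival — Ito (34–9), Gupta (34–9), Fong (22–21), Erikson (41–2), Khan (23–20) — so Hale is the Condorcet winner.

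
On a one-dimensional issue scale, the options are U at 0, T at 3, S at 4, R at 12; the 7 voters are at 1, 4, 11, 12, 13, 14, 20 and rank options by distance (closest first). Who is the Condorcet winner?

With single-peaked preferences on a line, the Condorcet winner is the candidate closest to the median voter.
The median voter (position 12) is closest to R at 12.
Check: R vs S — voters closer to R: 5 of 7.

R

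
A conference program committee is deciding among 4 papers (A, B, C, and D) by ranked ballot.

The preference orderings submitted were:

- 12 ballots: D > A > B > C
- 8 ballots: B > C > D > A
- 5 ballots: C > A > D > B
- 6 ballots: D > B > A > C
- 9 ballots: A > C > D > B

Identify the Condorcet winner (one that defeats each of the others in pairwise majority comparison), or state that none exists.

There is no Condorcet winner

Head-to-head results (40 voters total):
A vs B: A wins 26–14.
A vs C: A wins 27–13.
A vs D: D wins 26–14.
B vs C: B wins 26–14.
B vs D: D wins 32–8.
C vs D: C wins 22–18.
No candidate beats all others: A beats C beats D beats A, a majority cycle.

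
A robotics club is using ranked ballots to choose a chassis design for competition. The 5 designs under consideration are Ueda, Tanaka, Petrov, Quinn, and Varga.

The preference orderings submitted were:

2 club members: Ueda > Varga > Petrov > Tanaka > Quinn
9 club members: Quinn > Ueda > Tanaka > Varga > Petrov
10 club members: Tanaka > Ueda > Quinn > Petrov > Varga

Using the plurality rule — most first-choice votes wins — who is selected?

First-place vote totals:
  Ueda: 2
  Tanaka: 10
  Petrov: 0
  Quinn: 9
  Varga: 0
Tanaka has the most first-place votes.

Tanaka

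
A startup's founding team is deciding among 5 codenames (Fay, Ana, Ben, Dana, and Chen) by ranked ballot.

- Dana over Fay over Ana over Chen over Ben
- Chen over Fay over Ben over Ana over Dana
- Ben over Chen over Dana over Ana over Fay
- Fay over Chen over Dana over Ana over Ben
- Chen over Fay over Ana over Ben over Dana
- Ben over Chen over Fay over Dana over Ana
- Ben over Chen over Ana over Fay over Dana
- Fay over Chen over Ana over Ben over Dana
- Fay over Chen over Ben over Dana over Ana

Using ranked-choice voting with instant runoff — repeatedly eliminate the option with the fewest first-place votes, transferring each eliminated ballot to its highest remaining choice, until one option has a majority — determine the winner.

Round 1: Fay 3, Ben 3, Chen 2, Dana 1, Ana 0. Ana has the fewest and is eliminated.
Round 2: Fay 3, Ben 3, Chen 2, Dana 1. Dana has the fewest and is eliminated.
Round 3: Fay 4, Ben 3, Chen 2. Chen has the fewest and is eliminated.
Round 4: Fay 6, Ben 3. Fay has a majority.

Fay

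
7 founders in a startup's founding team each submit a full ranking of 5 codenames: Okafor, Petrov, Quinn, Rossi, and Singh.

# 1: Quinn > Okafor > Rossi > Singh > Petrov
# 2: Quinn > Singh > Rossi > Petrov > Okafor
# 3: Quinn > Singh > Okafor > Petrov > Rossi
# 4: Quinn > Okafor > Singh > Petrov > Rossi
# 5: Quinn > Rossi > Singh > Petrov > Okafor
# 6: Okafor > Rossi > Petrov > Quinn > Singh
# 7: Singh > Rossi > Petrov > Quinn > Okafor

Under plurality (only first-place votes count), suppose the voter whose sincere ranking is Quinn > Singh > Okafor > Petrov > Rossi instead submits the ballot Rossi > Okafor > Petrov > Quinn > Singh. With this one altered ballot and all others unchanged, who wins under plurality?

First-place totals with the altered ballot: Okafor 1, Petrov 0, Quinn 4, Rossi 1, Singh 1.
The winner is unchanged: still Quinn.

Quinn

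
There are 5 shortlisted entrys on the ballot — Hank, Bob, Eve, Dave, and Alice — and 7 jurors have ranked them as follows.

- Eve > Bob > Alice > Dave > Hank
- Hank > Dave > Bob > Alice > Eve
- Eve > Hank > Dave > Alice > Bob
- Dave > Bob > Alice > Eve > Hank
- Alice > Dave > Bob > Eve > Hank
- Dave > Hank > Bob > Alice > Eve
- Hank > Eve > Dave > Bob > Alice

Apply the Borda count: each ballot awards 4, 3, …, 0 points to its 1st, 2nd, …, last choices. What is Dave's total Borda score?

Borda scores:
  Hank: 0 + 4 + 3 + 0 + 0 + 3 + 4 = 14
  Bob: 3 + 2 + 0 + 3 + 2 + 2 + 1 = 13
  Eve: 4 + 0 + 4 + 1 + 1 + 0 + 3 = 13
  Dave: 1 + 3 + 2 + 4 + 3 + 4 + 2 = 19
  Alice: 2 + 1 + 1 + 2 + 4 + 1 + 0 = 11

19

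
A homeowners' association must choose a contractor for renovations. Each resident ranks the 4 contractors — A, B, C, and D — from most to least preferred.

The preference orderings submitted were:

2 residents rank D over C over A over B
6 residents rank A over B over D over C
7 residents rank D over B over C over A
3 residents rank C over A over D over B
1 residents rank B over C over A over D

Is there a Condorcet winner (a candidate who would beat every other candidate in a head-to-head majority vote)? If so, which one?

Head-to-head results (19 voters total):
A vs B: A wins 11–8.
A vs C: C wins 13–6.
A vs D: A wins 10–9.
B vs C: B wins 14–5.
B vs D: D wins 12–7.
C vs D: D wins 15–4.
No candidate beats all others: A beats B beats C beats A, a majority cycle.

None — there is no Condorcet winner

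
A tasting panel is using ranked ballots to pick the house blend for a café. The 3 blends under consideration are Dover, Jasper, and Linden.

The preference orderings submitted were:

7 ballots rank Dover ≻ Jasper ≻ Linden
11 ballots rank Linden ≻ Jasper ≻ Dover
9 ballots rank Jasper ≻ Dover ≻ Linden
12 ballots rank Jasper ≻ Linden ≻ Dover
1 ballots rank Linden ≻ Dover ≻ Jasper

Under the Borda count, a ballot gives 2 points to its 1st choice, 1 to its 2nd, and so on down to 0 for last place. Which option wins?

Borda scores:
  Dover: 7·2 + 11·0 + 9·1 + 12·0 + 1 = 24
  Jasper: 7·1 + 11·1 + 9·2 + 12·2 + 0 = 60
  Linden: 7·0 + 11·2 + 9·0 + 12·1 + 2 = 36
Jasper has the highest total.

Jasper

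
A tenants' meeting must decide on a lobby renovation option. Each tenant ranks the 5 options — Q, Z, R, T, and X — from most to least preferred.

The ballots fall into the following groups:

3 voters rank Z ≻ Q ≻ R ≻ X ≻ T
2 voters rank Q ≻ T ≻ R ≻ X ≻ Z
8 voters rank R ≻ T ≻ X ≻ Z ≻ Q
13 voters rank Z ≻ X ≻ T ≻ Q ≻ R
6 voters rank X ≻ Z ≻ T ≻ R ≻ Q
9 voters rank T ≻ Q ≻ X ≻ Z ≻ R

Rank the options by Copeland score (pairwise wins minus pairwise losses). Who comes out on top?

Pairwise results:
  Q vs Z: Z wins 30–11.
  Q vs R: Q wins 27–14.
  Q vs T: T wins 36–5.
  Q vs X: X wins 27–14.
  Z vs R: Z wins 31–10.
  Z vs T: Z wins 22–19.
  Z vs X: X wins 25–16.
  R vs T: T wins 30–11.
  R vs X: X wins 28–13.
  T vs X: X wins 22–19.
Copeland scores (wins − losses):
  Q: 1 − 3 = -2
  Z: 3 − 1 = 2
  R: 0 − 4 = -4
  T: 2 − 2 = 0
  X: 4 − 0 = 4
X has the best Copeland score.

X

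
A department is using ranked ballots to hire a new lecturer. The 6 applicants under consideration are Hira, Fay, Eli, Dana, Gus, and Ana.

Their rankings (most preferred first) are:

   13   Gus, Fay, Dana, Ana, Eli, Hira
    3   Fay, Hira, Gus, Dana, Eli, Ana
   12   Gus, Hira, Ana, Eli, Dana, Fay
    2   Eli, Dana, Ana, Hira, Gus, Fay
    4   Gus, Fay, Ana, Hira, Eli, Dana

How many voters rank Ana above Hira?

19

Ballots ranking Ana above Hira: 13+2+4 = 19.
Ballots ranking Hira above Ana: 3+12 = 15.
So 19 of 34 voters prefer Ana to Hira.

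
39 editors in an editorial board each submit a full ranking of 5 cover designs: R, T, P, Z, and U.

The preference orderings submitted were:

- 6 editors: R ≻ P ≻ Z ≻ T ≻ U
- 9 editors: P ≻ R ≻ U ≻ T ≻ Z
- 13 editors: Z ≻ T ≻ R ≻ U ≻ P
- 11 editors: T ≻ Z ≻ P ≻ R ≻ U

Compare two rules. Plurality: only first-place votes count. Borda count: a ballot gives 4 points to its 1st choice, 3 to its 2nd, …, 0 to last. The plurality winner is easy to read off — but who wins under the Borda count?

T

Plurality first-place counts: R 6, T 11, P 9, Z 13, U 0 → Z.
Borda totals: R 88, T 98, P 76, Z 97, U 31 → T.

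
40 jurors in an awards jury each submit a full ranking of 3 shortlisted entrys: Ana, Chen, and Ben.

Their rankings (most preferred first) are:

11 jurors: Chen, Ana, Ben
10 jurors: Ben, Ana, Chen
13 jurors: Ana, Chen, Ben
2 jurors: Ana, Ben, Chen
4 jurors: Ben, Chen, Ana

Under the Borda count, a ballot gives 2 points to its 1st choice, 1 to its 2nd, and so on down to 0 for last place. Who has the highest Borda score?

Borda scores:
  Ana: 11·1 + 10·1 + 13·2 + 2·2 + 4·0 = 51
  Chen: 11·2 + 10·0 + 13·1 + 2·0 + 4·1 = 39
  Ben: 11·0 + 10·2 + 13·0 + 2·1 + 4·2 = 30
Ana has the highest total.

Ana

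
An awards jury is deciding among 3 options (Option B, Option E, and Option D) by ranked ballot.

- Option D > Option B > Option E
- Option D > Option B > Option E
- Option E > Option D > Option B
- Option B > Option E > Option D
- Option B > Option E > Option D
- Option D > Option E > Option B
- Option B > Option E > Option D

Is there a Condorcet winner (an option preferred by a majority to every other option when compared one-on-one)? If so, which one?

Head-to-head results (7 voters total):
Option B vs Option E: Option B wins 5–2.
Option B vs Option D: Option D wins 4–3.
Option E vs Option D: Option E wins 4–3.
No candidate beats all others: Option B beats Option E beats Option D beats Option B, a majority cycle.

There is no Condorcet winner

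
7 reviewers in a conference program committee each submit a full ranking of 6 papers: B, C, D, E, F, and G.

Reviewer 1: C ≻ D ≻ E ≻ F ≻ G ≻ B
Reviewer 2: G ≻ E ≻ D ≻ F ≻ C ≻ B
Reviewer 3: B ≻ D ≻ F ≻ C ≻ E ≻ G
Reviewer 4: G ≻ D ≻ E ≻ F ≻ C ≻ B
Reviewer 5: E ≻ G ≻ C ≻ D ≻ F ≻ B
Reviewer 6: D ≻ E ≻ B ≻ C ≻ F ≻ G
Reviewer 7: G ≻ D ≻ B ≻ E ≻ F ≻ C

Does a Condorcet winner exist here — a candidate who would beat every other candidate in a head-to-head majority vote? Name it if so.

Head-to-head results (7 voters total):
B vs C: C wins 4–3.
B vs D: D wins 6–1.
B vs E: E wins 5–2.
B vs F: F wins 4–3.
B vs G: G wins 5–2.
C vs D: D wins 5–2.
C vs E: E wins 5–2.
C vs F: F wins 4–3.
C vs G: G wins 4–3.
D vs E: D wins 5–2.
D vs F: D wins 7–0.
D vs G: G wins 4–3.
E vs F: E wins 6–1.
E vs G: E wins 4–3.
F vs G: G wins 4–3.
No candidate beats all others: D beats E beats G beats D, a majority cycle.

None — there is no Condorcet winner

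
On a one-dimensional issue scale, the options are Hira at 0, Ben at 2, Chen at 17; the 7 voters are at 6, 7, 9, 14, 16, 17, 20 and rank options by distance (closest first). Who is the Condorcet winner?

With single-peaked preferences on a line, the Condorcet winner is the candidate closest to the median voter.
The median voter (position 14) is closest to Chen at 17.
Check: Chen vs Ben — voters closer to Chen: 4 of 7.

Chen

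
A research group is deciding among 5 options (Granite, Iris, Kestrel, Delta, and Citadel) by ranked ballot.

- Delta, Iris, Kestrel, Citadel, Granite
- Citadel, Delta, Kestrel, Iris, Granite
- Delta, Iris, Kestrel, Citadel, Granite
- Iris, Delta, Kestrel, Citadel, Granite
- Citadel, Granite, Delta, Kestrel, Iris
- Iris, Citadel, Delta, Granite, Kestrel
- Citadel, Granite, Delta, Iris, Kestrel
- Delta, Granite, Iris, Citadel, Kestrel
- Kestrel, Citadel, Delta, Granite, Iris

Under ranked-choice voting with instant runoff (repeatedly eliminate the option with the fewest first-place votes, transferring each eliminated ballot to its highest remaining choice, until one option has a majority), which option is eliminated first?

Round 1: Delta 3, Citadel 3, Iris 2, Kestrel 1, Granite 0. Granite has the fewest and is eliminated.
Round 2: Delta 3, Citadel 3, Iris 2, Kestrel 1. Kestrel has the fewest and is eliminated.
Round 3: Citadel 4, Delta 3, Iris 2. Iris has the fewest and is eliminated.
Round 4: Citadel 5, Delta 4. Citadel has a majority.

Granite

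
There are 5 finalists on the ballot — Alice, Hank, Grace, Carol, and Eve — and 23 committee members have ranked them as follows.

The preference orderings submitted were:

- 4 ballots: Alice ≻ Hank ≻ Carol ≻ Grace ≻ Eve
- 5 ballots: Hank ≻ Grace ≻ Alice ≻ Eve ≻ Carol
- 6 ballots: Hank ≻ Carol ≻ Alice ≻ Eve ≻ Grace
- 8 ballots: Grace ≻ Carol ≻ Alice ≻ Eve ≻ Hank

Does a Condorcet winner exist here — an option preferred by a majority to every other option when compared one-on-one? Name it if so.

No Condorcet winner

Head-to-head results (23 voters total):
Alice vs Hank: Alice wins 12–11.
Alice vs Grace: Grace wins 13–10.
Alice vs Carol: Carol wins 14–9.
Alice vs Eve: Alice wins 23–0.
Hank vs Grace: Hank wins 15–8.
Hank vs Carol: Hank wins 15–8.
Hank vs Eve: Hank wins 15–8.
Grace vs Carol: Grace wins 13–10.
Grace vs Eve: Grace wins 17–6.
Carol vs Eve: Carol wins 18–5.
No candidate beats all others: Alice beats Hank beats Grace beats Alice, a majority cycle.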